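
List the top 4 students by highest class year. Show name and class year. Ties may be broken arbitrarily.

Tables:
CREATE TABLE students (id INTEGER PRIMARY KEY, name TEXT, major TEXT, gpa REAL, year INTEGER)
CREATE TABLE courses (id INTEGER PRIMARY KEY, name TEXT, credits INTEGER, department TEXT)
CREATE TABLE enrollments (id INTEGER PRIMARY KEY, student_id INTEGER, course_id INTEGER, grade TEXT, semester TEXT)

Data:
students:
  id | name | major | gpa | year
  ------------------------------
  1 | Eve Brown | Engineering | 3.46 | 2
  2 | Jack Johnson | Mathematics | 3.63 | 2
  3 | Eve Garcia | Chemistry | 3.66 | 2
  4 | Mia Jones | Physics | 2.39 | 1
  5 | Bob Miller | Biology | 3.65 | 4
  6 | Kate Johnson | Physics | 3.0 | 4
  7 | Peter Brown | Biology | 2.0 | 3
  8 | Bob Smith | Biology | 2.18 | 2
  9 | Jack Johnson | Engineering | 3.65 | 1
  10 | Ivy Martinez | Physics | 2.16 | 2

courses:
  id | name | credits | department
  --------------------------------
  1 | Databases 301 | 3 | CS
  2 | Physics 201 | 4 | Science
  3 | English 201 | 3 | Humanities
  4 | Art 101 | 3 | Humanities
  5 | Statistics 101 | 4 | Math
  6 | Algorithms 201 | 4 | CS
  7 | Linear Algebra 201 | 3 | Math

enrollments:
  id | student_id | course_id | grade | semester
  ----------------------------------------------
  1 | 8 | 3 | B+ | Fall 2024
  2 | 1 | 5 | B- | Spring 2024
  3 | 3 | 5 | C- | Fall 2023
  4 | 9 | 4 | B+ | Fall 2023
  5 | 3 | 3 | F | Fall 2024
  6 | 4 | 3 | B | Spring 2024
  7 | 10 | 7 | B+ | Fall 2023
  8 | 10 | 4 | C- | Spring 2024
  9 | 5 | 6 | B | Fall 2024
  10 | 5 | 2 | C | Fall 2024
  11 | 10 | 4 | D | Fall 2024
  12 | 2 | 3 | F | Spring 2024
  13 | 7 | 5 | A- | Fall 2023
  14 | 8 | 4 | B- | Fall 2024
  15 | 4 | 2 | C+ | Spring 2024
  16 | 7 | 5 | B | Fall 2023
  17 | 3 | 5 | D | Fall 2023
SELECT name, year FROM students ORDER BY year DESC LIMIT 4

Execution result:
name | year
Bob Miller | 4
Kate Johnson | 4
Peter Brown | 3
Eve Brown | 2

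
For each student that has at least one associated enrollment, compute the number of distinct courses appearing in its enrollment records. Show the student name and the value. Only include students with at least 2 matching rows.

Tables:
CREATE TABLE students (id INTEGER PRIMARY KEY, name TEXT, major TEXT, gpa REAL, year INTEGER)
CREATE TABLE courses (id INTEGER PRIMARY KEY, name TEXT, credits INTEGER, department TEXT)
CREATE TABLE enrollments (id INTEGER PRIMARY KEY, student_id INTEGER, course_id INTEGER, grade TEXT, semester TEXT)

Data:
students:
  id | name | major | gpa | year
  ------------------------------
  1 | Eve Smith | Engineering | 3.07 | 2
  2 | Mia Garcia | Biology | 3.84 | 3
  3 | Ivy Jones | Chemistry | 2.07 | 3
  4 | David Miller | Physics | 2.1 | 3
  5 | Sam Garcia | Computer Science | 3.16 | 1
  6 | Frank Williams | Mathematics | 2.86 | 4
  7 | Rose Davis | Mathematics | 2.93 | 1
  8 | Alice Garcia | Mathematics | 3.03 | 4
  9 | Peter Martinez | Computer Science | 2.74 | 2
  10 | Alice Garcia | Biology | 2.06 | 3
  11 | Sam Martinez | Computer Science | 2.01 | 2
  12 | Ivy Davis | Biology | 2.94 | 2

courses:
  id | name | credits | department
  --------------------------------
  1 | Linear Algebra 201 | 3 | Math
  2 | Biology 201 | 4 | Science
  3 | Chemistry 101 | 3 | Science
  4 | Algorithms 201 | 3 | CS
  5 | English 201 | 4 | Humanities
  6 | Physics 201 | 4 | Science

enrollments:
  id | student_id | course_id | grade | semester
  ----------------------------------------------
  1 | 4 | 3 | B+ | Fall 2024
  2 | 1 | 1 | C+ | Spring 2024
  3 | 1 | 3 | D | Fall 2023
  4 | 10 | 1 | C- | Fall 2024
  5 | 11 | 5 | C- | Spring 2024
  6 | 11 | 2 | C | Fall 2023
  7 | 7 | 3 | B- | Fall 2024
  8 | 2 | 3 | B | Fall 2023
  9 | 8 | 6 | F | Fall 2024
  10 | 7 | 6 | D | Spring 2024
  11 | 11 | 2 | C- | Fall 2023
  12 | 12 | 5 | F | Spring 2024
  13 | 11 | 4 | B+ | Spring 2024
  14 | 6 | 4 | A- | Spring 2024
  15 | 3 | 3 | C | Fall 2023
SELECT p.name, COUNT(DISTINCT c.course_id) AS distinct_course_count FROM enrollments c JOIN students p ON c.student_id = p.id GROUP BY p.id, p.name HAVING COUNT(*) >= 2

Execution result:
name | distinct_course_count
Eve Smith | 2
Rose Davis | 2
Sam Martinez | 3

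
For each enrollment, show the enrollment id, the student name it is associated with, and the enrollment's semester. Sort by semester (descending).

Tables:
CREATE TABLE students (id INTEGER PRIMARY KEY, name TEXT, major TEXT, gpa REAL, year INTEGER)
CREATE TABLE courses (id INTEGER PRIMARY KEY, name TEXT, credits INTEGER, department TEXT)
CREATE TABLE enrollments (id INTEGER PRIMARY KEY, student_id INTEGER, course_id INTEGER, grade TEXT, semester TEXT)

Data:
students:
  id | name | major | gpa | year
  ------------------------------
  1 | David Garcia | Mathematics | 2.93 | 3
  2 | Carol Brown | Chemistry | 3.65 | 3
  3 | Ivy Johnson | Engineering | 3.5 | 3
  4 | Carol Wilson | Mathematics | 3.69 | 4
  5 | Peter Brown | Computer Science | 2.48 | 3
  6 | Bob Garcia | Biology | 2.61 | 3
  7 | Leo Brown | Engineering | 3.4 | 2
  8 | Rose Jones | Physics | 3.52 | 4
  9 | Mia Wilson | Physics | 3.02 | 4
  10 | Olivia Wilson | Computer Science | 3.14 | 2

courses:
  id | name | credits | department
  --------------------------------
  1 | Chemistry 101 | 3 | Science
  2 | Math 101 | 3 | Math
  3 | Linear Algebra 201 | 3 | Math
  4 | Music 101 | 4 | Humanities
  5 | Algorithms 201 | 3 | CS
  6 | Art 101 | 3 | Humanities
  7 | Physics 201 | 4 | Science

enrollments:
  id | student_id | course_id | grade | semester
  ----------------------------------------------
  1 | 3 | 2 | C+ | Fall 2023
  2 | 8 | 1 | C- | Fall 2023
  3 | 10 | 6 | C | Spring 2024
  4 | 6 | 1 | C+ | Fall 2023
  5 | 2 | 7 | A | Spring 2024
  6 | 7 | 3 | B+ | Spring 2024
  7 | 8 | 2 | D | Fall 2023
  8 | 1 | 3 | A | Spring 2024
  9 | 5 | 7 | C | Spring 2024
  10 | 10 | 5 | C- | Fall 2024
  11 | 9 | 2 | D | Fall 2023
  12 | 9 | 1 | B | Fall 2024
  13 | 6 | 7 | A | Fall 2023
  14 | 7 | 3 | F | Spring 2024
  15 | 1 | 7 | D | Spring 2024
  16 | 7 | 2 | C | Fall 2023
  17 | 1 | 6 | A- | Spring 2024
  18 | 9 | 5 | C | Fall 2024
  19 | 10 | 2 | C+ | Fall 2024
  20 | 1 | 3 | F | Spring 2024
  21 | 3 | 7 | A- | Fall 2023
SELECT c.id, p.name AS student, c.semester FROM enrollments c JOIN students p ON c.student_id = p.id ORDER BY c.semester DESC

Execution result:
id | student | semester
3 | Olivia Wilson | Spring 2024
5 | Carol Brown | Spring 2024
6 | Leo Brown | Spring 2024
8 | David Garcia | Spring 2024
9 | Peter Brown | Spring 2024
14 | Leo Brown | Spring 2024
15 | David Garcia | Spring 2024
17 | David Garcia | Spring 2024
20 | David Garcia | Spring 2024
10 | Olivia Wilson | Fall 2024
12 | Mia Wilson | Fall 2024
18 | Mia Wilson | Fall 2024
19 | Olivia Wilson | Fall 2024
1 | Ivy Johnson | Fall 2023
2 | Rose Jones | Fall 2023
4 | Bob Garcia | Fall 2023
7 | Rose Jones | Fall 2023
11 | Mia Wilson | Fall 2023
13 | Bob Garcia | Fall 2023
16 | Leo Brown | Fall 2023
21 | Ivy Johnson | Fall 2023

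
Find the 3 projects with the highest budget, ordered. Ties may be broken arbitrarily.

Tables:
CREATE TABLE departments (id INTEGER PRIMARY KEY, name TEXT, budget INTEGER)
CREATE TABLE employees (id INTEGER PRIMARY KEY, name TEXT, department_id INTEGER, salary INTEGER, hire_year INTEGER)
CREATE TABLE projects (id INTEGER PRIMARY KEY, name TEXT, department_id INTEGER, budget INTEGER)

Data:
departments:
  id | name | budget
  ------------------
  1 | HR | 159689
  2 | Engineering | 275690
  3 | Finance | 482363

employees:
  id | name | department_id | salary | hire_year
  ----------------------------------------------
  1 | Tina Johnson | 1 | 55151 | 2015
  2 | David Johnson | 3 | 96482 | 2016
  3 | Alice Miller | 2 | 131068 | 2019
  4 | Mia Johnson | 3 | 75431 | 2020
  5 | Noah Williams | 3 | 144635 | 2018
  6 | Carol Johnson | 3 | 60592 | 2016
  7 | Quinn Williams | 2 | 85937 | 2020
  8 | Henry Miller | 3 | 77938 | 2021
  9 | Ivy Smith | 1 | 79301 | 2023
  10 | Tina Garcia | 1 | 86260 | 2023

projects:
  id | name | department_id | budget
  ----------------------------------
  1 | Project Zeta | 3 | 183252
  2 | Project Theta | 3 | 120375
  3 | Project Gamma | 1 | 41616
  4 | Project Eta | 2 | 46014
SELECT name, budget FROM projects ORDER BY budget DESC LIMIT 3

Execution result:
name | budget
Project Zeta | 183252
Project Theta | 120375
Project Eta | 46014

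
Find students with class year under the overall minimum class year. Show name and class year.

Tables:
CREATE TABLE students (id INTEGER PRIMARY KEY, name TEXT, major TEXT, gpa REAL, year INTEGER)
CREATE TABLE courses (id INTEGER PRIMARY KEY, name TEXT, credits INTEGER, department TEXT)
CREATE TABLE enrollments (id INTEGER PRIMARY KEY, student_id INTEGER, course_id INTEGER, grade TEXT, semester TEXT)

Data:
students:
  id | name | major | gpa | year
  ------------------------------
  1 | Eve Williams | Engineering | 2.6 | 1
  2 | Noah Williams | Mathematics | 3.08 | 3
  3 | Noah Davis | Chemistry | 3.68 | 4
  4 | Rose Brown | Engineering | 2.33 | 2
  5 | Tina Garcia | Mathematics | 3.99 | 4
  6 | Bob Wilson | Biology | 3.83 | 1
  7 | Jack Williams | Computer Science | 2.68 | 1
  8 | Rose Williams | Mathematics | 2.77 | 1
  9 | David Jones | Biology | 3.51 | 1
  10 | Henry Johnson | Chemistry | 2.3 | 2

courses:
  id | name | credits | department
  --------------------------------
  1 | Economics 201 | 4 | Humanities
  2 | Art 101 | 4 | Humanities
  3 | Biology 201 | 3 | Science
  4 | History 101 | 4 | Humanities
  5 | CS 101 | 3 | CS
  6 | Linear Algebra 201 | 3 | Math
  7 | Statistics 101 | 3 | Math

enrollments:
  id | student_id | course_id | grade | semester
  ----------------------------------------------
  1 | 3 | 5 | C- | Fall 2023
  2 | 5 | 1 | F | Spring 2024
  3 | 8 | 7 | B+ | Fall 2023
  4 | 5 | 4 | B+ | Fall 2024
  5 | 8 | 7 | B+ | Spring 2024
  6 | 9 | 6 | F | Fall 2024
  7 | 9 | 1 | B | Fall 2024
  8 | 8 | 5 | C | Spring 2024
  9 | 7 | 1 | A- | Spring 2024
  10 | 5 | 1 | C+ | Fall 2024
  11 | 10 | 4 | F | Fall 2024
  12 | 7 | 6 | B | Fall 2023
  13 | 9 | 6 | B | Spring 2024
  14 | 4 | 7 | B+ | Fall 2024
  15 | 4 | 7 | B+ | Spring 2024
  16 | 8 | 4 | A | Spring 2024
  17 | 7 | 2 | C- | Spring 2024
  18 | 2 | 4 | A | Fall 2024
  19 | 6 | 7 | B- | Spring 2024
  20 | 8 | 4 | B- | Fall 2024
SELECT name, year FROM students WHERE year < (SELECT MIN(year) FROM students)

Execution result:
(no rows)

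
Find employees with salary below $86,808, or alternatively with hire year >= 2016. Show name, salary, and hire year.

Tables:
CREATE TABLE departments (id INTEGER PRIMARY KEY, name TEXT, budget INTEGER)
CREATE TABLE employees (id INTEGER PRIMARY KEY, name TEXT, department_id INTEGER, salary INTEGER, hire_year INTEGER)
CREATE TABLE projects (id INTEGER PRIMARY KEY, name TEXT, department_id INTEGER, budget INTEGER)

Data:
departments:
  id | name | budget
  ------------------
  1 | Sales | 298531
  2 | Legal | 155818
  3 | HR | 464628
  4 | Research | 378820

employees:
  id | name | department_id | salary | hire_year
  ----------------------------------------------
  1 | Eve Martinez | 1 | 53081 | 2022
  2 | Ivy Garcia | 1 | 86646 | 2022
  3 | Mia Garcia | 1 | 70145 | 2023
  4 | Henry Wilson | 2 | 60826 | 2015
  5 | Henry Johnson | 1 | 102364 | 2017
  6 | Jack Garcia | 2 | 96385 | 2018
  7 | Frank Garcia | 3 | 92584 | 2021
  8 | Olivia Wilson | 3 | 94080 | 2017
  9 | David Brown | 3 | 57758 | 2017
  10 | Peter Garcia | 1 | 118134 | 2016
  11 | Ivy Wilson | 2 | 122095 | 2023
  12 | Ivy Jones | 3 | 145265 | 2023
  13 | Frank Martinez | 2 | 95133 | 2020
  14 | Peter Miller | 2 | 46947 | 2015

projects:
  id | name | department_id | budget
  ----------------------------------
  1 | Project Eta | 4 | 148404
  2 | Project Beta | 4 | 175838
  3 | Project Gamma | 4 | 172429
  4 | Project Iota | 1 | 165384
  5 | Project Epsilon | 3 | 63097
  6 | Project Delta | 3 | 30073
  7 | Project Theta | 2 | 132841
SELECT name, salary, hire_year FROM employees WHERE salary < 86808 OR hire_year >= 2016

Execution result:
name | salary | hire_year
Eve Martinez | 53081 | 2022
Ivy Garcia | 86646 | 2022
Mia Garcia | 70145 | 2023
Henry Wilson | 60826 | 2015
Henry Johnson | 102364 | 2017
Jack Garcia | 96385 | 2018
Frank Garcia | 92584 | 2021
Olivia Wilson | 94080 | 2017
David Brown | 57758 | 2017
Peter Garcia | 118134 | 2016
Ivy Wilson | 122095 | 2023
Ivy Jones | 145265 | 2023
Frank Martinez | 95133 | 2020
Peter Miller | 46947 | 2015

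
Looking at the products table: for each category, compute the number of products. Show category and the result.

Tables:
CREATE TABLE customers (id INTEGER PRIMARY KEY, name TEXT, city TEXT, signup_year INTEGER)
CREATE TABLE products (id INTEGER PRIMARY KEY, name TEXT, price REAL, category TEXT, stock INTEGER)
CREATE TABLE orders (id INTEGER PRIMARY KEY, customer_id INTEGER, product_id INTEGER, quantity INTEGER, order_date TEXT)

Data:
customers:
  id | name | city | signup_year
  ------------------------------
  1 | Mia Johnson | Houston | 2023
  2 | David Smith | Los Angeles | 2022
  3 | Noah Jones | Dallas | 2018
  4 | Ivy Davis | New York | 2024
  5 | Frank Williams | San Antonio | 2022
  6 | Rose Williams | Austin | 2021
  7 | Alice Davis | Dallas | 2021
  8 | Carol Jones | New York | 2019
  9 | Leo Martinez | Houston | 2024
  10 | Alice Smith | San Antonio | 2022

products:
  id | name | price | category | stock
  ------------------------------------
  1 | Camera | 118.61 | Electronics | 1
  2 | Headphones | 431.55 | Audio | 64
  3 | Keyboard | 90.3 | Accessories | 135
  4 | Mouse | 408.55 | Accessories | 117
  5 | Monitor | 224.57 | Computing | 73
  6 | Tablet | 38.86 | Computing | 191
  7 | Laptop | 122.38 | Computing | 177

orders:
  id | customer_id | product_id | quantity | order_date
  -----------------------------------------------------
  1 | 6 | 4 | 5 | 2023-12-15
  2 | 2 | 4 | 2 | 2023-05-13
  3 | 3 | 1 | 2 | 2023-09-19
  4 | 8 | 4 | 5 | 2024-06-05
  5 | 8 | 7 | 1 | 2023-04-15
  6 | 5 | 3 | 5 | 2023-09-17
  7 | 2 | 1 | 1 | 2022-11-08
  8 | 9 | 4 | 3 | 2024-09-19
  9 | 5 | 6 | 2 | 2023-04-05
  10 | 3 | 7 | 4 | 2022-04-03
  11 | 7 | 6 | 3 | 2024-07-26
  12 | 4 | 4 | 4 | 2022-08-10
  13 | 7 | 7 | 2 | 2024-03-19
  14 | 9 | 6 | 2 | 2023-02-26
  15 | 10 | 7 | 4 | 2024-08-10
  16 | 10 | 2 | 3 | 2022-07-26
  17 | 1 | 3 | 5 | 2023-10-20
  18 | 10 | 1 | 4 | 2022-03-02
SELECT category, COUNT(*) AS n FROM products GROUP BY category

Execution result:
category | n
Accessories | 2
Audio | 1
Computing | 3
Electronics | 1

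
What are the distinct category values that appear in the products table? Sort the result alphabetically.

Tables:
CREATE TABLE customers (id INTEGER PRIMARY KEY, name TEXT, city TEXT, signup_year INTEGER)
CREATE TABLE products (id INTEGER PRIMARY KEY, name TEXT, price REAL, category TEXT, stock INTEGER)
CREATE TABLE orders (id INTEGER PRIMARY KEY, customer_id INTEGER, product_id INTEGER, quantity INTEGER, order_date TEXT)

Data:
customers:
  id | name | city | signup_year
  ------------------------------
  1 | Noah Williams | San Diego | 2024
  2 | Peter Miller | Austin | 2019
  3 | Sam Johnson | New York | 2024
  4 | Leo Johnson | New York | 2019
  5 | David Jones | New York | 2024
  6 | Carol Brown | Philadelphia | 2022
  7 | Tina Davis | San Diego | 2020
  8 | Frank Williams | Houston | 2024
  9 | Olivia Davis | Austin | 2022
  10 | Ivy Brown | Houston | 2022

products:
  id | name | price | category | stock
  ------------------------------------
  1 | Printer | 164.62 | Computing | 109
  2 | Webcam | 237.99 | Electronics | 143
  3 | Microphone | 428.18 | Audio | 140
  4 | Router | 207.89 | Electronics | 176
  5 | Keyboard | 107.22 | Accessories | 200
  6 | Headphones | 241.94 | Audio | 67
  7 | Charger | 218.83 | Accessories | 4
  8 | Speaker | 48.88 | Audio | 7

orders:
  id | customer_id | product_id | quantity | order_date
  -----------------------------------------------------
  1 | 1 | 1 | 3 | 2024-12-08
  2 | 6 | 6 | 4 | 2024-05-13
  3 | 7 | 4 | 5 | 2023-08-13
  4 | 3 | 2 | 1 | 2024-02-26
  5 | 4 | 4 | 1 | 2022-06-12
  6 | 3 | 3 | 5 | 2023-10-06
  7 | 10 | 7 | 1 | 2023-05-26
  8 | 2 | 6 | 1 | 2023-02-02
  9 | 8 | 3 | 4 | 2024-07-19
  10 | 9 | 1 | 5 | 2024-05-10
SELECT DISTINCT category FROM products ORDER BY category

Execution result:
category
Accessories
Audio
Computing
Electronics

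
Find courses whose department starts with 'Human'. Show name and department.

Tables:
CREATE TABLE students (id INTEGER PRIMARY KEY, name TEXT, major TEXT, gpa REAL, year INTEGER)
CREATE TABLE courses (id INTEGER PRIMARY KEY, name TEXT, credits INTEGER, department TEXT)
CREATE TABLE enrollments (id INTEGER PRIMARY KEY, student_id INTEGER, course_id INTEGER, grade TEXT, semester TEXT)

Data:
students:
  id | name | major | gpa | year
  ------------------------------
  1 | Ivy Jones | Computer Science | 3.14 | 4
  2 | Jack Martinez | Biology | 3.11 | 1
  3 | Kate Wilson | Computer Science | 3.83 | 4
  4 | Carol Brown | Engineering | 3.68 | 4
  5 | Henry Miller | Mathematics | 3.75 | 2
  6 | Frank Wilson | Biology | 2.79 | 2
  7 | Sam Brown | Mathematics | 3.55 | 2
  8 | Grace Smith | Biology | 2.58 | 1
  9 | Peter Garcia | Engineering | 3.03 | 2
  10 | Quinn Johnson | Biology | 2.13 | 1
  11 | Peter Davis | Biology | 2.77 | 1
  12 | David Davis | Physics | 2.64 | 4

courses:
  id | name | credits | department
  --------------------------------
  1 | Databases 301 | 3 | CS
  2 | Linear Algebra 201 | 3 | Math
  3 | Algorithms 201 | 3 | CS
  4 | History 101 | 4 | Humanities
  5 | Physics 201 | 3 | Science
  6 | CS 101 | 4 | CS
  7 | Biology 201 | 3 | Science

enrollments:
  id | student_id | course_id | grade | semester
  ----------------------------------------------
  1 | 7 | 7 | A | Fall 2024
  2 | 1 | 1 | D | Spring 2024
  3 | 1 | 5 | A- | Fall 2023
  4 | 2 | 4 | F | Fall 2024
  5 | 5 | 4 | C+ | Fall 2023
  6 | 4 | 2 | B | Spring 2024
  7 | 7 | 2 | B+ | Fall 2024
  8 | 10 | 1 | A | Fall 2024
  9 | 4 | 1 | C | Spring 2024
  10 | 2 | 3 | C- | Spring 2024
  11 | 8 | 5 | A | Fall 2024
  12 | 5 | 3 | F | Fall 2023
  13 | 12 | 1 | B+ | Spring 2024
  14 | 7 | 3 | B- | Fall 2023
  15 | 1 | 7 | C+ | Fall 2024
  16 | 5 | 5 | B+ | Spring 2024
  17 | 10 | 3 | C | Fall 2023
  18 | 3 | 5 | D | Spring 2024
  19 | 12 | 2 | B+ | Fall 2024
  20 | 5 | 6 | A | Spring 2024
SELECT name, department FROM courses WHERE department LIKE 'Human%'

Execution result:
name | department
History 101 | Humanities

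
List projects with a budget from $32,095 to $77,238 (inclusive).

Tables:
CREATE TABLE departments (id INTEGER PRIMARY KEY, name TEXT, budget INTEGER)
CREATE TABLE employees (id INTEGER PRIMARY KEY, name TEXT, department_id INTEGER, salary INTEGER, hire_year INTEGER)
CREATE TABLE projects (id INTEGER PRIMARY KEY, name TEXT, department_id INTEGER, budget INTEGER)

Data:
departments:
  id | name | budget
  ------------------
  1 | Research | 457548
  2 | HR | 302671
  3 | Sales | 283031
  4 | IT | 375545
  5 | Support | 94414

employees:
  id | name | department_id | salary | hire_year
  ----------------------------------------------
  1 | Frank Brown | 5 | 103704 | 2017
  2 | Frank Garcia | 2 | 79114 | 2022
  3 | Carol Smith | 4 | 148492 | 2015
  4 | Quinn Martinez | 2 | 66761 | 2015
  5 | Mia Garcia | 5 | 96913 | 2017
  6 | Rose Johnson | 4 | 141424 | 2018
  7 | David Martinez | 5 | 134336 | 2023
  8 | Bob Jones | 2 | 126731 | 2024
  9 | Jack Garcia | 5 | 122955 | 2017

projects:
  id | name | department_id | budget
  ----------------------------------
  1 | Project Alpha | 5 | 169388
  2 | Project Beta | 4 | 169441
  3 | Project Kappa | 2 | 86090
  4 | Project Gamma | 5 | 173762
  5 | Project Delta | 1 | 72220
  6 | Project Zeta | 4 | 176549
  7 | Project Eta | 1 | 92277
SELECT name, budget FROM projects WHERE budget BETWEEN 32095 AND 77238

Execution result:
name | budget
Project Delta | 72220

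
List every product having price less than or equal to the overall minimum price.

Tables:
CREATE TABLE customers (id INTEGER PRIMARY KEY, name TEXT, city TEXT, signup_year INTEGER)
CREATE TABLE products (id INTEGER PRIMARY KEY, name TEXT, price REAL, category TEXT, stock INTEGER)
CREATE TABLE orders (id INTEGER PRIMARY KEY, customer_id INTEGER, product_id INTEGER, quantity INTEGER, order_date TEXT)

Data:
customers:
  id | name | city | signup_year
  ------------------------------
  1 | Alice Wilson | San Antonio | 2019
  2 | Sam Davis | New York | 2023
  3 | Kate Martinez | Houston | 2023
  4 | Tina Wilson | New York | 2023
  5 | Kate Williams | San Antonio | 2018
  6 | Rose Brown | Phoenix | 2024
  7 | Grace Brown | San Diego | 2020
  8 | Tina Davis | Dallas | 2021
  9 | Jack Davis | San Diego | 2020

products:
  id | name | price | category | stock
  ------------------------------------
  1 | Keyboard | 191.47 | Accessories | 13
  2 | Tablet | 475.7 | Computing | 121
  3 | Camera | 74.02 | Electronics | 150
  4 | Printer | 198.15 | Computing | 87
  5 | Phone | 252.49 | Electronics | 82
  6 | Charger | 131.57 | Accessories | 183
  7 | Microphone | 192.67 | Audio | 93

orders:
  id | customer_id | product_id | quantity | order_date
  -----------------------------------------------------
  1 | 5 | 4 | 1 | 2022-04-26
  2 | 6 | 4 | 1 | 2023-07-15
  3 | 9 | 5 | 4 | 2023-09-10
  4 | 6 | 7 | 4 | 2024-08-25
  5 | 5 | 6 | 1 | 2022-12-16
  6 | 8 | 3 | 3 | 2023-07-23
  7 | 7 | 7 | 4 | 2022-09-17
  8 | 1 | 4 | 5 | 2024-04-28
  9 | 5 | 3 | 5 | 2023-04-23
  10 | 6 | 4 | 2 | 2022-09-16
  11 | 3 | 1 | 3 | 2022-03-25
SELECT name, price FROM products WHERE price <= (SELECT MIN(price) FROM products)

Execution result:
name | price
Camera | 74.02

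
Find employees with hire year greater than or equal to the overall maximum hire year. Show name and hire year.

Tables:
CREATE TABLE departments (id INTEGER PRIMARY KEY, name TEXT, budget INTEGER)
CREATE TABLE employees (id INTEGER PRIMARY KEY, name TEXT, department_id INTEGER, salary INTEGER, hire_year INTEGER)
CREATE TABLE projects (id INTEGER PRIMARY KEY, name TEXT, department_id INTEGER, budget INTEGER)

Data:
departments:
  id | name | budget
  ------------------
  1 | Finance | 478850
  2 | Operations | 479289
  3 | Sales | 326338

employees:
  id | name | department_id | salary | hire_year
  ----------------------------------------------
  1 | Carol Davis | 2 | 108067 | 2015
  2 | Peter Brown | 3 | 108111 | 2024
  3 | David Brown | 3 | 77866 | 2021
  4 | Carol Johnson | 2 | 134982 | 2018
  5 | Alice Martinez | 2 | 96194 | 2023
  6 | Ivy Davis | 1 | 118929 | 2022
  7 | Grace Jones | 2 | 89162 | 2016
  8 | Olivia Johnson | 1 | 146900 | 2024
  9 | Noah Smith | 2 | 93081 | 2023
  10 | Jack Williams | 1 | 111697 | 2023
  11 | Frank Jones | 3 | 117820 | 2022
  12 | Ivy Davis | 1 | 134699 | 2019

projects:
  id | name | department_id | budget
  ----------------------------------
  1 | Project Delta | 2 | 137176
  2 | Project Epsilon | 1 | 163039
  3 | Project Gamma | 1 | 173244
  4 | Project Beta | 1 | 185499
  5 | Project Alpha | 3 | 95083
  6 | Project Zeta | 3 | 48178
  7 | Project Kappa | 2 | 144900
SELECT name, hire_year FROM employees WHERE hire_year >= (SELECT MAX(hire_year) FROM employees)

Execution result:
name | hire_year
Peter Brown | 2024
Olivia Johnson | 2024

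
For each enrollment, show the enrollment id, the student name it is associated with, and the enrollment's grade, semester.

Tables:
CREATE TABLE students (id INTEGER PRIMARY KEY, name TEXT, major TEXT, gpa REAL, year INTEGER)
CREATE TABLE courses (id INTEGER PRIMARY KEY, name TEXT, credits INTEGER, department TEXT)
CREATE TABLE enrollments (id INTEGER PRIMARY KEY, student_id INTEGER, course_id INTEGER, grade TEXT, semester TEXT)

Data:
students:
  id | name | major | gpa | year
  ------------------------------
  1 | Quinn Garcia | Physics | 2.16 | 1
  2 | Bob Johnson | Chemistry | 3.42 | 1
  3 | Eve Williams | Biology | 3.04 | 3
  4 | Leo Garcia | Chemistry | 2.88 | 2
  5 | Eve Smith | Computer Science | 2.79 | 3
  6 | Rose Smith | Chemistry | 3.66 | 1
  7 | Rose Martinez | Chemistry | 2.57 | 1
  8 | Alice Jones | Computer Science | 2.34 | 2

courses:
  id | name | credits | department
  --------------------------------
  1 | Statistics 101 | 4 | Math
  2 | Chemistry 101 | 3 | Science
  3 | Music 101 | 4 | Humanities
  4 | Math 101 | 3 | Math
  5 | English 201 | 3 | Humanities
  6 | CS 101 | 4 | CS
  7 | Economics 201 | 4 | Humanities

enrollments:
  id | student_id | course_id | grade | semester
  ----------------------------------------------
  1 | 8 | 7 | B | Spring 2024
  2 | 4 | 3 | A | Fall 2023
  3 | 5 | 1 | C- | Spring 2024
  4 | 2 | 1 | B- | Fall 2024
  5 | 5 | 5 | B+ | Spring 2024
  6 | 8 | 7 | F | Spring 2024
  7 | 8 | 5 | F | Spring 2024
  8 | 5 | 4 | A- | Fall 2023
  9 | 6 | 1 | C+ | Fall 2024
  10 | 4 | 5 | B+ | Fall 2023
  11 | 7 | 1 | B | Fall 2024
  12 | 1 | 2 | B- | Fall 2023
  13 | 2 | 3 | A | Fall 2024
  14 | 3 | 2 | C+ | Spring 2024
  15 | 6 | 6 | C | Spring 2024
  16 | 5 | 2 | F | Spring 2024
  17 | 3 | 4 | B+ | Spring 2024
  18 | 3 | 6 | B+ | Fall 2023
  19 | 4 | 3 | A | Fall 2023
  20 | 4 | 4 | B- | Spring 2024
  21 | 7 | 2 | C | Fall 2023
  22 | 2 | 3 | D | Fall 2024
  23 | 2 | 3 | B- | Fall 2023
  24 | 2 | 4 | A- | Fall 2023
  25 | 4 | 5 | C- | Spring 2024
SELECT c.id, p.name AS student, c.grade, c.semester FROM enrollments c JOIN students p ON c.student_id = p.id

Execution result:
id | student | grade | semester
1 | Alice Jones | B | Spring 2024
2 | Leo Garcia | A | Fall 2023
3 | Eve Smith | C- | Spring 2024
4 | Bob Johnson | B- | Fall 2024
5 | Eve Smith | B+ | Spring 2024
6 | Alice Jones | F | Spring 2024
7 | Alice Jones | F | Spring 2024
8 | Eve Smith | A- | Fall 2023
9 | Rose Smith | C+ | Fall 2024
10 | Leo Garcia | B+ | Fall 2023
11 | Rose Martinez | B | Fall 2024
12 | Quinn Garcia | B- | Fall 2023
13 | Bob Johnson | A | Fall 2024
14 | Eve Williams | C+ | Spring 2024
15 | Rose Smith | C | Spring 2024
16 | Eve Smith | F | Spring 2024
17 | Eve Williams | B+ | Spring 2024
18 | Eve Williams | B+ | Fall 2023
19 | Leo Garcia | A | Fall 2023
20 | Leo Garcia | B- | Spring 2024
21 | Rose Martinez | C | Fall 2023
22 | Bob Johnson | D | Fall 2024
23 | Bob Johnson | B- | Fall 2023
24 | Bob Johnson | A- | Fall 2023
25 | Leo Garcia | C- | Spring 2024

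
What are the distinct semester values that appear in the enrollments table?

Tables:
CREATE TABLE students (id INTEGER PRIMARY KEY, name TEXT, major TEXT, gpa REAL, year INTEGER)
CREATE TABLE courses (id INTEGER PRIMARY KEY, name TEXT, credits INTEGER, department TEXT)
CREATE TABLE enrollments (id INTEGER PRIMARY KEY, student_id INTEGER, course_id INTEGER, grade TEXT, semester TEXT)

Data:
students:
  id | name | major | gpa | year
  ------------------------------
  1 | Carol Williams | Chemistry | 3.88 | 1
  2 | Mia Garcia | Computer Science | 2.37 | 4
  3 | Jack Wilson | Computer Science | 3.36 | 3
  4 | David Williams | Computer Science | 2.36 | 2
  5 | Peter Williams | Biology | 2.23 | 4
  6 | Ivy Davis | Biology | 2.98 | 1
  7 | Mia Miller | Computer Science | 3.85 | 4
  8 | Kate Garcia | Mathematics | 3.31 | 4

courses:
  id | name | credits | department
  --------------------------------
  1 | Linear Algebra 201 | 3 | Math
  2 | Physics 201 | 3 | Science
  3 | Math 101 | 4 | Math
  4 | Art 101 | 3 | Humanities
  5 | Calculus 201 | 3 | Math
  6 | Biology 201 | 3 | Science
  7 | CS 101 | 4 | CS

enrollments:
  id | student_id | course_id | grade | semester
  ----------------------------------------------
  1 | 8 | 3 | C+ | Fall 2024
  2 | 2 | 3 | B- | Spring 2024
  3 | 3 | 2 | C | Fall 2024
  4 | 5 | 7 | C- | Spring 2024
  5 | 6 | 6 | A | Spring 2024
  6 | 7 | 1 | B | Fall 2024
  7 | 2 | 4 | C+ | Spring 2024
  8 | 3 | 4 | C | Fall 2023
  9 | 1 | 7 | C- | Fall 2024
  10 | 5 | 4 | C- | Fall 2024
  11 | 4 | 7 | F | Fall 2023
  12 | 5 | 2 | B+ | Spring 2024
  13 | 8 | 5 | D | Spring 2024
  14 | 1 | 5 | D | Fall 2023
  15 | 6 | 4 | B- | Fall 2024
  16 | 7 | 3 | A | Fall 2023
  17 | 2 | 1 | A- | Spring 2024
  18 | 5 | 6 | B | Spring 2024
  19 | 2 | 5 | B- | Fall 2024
SELECT DISTINCT semester FROM enrollments

Execution result:
semester
Fall 2024
Spring 2024
Fall 2023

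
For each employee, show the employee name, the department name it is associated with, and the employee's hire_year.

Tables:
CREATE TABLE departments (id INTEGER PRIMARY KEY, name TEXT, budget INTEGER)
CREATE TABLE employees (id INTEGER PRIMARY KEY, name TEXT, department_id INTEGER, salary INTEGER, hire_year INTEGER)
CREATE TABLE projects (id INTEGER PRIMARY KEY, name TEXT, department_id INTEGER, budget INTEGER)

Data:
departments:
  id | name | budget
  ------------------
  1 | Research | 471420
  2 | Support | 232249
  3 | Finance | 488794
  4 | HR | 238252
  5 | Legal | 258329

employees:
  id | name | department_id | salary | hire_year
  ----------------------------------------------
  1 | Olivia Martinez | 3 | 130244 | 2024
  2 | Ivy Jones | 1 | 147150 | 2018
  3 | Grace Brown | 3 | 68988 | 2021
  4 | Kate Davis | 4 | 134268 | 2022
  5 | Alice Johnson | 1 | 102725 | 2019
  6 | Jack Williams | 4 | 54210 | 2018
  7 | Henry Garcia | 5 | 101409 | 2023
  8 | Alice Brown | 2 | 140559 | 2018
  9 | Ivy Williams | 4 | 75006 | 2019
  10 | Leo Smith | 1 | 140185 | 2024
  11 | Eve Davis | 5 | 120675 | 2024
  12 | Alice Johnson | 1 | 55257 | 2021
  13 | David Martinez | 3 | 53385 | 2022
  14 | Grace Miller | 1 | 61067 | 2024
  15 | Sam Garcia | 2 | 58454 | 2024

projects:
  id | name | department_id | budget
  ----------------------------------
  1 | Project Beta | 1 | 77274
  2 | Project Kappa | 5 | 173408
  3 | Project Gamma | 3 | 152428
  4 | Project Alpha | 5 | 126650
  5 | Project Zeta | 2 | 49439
SELECT c.name, p.name AS department, c.hire_year FROM employees c JOIN departments p ON c.department_id = p.id

Execution result:
name | department | hire_year
Olivia Martinez | Finance | 2024
Ivy Jones | Research | 2018
Grace Brown | Finance | 2021
Kate Davis | HR | 2022
Alice Johnson | Research | 2019
Jack Williams | HR | 2018
Henry Garcia | Legal | 2023
Alice Brown | Support | 2018
Ivy Williams | HR | 2019
Leo Smith | Research | 2024
Eve Davis | Legal | 2024
Alice Johnson | Research | 2021
David Martinez | Finance | 2022
Grace Miller | Research | 2024
Sam Garcia | Support | 2024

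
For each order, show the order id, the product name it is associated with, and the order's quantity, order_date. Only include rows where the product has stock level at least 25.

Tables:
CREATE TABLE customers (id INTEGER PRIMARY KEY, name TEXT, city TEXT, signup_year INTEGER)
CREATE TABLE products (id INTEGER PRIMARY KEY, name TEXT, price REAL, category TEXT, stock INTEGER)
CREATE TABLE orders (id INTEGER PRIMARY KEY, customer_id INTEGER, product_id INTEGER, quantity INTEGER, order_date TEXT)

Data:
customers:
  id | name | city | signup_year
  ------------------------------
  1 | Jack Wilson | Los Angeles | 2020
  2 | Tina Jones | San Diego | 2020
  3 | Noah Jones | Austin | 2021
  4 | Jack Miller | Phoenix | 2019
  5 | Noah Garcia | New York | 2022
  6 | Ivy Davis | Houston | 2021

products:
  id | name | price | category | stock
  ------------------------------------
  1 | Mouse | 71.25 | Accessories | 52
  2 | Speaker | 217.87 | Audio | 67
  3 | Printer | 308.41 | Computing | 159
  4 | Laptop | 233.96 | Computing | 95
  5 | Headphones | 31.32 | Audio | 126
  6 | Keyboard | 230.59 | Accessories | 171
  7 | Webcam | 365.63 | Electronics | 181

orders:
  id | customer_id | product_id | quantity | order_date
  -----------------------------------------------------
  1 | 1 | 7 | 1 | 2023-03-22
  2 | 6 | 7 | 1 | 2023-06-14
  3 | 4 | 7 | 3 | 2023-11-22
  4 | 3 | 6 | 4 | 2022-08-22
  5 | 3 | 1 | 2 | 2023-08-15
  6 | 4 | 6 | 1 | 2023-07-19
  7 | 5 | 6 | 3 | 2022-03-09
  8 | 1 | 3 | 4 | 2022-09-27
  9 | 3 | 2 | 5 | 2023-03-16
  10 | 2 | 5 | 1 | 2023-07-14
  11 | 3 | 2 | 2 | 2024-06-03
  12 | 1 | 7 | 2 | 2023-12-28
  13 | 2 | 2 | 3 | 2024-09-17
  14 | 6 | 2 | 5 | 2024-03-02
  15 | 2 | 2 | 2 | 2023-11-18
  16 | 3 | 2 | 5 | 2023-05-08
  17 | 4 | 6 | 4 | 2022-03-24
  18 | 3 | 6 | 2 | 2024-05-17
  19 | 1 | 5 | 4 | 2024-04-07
SELECT c.id, p.name AS product, c.quantity, c.order_date FROM orders c JOIN products p ON c.product_id = p.id WHERE p.stock >= 25

Execution result:
id | product | quantity | order_date
1 | Webcam | 1 | 2023-03-22
2 | Webcam | 1 | 2023-06-14
3 | Webcam | 3 | 2023-11-22
4 | Keyboard | 4 | 2022-08-22
5 | Mouse | 2 | 2023-08-15
6 | Keyboard | 1 | 2023-07-19
7 | Keyboard | 3 | 2022-03-09
8 | Printer | 4 | 2022-09-27
9 | Speaker | 5 | 2023-03-16
10 | Headphones | 1 | 2023-07-14
11 | Speaker | 2 | 2024-06-03
12 | Webcam | 2 | 2023-12-28
13 | Speaker | 3 | 2024-09-17
14 | Speaker | 5 | 2024-03-02
15 | Speaker | 2 | 2023-11-18
16 | Speaker | 5 | 2023-05-08
17 | Keyboard | 4 | 2022-03-24
18 | Keyboard | 2 | 2024-05-17
19 | Headphones | 4 | 2024-04-07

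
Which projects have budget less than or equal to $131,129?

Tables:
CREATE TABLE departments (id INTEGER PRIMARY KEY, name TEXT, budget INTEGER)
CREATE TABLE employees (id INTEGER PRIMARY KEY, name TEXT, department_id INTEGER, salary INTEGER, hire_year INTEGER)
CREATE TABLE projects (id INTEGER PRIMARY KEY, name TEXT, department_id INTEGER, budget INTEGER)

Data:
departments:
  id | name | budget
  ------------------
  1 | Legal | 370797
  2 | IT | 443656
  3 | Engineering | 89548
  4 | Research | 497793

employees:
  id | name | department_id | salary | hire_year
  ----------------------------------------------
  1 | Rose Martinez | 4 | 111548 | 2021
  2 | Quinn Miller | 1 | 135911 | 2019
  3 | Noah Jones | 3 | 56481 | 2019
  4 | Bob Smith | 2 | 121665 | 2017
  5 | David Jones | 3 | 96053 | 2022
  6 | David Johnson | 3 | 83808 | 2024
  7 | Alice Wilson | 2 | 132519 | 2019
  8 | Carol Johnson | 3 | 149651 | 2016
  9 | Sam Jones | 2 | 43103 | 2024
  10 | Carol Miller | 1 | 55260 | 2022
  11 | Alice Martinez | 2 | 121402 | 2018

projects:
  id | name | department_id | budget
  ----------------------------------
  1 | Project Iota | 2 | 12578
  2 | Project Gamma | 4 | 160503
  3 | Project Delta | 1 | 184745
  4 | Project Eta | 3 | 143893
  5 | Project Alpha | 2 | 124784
SELECT name, budget FROM projects WHERE budget <= 131129

Execution result:
name | budget
Project Iota | 12578
Project Alpha | 124784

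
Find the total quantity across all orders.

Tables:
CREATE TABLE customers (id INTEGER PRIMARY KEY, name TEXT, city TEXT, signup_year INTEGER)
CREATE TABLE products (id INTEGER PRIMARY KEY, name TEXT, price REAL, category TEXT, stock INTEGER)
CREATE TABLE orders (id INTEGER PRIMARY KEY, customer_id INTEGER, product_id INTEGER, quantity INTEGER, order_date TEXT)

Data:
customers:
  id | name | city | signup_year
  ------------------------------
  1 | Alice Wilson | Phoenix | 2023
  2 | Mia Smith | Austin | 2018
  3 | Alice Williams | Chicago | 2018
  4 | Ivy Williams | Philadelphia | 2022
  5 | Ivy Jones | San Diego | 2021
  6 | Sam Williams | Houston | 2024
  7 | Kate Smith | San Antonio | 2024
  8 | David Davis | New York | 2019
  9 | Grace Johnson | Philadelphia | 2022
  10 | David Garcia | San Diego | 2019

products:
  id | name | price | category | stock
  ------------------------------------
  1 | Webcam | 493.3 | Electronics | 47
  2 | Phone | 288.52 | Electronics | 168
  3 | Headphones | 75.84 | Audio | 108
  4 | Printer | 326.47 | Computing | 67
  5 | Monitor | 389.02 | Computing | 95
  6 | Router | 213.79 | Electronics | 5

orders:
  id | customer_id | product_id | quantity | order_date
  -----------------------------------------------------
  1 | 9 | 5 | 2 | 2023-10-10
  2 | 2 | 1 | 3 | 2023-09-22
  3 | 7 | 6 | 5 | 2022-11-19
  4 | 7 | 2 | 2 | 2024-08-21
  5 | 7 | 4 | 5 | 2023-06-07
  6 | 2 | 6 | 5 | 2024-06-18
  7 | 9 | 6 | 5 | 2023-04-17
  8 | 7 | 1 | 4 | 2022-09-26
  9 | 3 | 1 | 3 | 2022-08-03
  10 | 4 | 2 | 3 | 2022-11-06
SELECT SUM(quantity) FROM orders

Execution result:
37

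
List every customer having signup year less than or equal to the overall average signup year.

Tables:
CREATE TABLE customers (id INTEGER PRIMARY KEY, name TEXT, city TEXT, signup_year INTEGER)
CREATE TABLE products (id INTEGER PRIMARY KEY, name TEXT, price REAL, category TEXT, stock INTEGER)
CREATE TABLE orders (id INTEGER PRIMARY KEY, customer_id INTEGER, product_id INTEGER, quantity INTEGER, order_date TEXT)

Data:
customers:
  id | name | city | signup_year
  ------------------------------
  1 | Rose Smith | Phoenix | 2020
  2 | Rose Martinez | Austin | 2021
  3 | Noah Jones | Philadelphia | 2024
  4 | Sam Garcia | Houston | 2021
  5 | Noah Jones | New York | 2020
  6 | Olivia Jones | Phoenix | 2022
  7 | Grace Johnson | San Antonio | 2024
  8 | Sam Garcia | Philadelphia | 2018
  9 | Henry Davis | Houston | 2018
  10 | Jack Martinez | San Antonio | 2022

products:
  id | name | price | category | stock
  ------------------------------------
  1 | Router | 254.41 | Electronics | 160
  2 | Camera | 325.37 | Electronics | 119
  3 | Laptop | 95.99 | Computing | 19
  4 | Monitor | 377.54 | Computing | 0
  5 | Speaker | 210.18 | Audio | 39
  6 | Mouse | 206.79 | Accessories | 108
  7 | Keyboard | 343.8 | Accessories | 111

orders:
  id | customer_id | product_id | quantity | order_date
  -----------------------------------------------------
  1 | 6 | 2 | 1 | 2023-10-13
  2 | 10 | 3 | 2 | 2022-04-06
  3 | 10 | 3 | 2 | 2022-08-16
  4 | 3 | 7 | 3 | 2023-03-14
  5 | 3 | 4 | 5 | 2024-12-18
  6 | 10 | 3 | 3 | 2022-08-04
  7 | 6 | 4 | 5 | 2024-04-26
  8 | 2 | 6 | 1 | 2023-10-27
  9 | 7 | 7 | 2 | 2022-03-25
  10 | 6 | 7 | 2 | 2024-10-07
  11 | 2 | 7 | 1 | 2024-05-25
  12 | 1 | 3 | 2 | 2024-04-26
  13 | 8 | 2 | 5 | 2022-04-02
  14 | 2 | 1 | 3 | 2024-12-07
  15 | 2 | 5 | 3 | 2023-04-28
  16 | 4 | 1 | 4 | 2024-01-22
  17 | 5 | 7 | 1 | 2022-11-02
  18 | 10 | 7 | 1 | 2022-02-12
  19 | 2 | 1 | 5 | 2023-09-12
SELECT name, signup_year FROM customers WHERE signup_year <= (SELECT AVG(signup_year) FROM customers)

Execution result:
name | signup_year
Rose Smith | 2020
Rose Martinez | 2021
Sam Garcia | 2021
Noah Jones | 2020
Sam Garcia | 2018
Henry Davis | 2018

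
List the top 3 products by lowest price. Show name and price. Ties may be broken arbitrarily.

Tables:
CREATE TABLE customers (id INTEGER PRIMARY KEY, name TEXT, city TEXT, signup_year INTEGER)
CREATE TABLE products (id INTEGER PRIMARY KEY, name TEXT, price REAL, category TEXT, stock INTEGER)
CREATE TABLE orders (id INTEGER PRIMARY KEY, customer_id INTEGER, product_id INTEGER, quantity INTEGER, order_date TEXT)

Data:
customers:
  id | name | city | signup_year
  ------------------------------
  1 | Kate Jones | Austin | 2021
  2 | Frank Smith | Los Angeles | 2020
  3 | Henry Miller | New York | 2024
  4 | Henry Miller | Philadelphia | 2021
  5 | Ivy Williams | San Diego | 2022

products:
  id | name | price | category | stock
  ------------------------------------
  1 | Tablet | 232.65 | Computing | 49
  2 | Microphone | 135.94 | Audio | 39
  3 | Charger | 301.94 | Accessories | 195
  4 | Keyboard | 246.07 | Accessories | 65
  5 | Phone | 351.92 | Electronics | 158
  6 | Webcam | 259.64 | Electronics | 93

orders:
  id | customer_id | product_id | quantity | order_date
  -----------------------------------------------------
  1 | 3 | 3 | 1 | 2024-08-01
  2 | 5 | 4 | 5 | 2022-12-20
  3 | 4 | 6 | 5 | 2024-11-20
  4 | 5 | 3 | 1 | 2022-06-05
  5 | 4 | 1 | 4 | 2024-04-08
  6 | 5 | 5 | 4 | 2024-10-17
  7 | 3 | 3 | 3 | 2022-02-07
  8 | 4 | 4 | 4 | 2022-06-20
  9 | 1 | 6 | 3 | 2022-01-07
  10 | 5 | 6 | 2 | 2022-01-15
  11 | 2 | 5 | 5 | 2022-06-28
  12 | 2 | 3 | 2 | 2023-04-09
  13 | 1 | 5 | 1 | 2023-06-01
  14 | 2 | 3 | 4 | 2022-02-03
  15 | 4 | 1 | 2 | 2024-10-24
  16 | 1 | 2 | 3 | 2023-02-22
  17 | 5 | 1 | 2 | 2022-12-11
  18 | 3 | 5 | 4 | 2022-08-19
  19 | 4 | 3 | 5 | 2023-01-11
SELECT name, price FROM products ORDER BY price ASC LIMIT 3

Execution result:
name | price
Microphone | 135.94
Tablet | 232.65
Keyboard | 246.07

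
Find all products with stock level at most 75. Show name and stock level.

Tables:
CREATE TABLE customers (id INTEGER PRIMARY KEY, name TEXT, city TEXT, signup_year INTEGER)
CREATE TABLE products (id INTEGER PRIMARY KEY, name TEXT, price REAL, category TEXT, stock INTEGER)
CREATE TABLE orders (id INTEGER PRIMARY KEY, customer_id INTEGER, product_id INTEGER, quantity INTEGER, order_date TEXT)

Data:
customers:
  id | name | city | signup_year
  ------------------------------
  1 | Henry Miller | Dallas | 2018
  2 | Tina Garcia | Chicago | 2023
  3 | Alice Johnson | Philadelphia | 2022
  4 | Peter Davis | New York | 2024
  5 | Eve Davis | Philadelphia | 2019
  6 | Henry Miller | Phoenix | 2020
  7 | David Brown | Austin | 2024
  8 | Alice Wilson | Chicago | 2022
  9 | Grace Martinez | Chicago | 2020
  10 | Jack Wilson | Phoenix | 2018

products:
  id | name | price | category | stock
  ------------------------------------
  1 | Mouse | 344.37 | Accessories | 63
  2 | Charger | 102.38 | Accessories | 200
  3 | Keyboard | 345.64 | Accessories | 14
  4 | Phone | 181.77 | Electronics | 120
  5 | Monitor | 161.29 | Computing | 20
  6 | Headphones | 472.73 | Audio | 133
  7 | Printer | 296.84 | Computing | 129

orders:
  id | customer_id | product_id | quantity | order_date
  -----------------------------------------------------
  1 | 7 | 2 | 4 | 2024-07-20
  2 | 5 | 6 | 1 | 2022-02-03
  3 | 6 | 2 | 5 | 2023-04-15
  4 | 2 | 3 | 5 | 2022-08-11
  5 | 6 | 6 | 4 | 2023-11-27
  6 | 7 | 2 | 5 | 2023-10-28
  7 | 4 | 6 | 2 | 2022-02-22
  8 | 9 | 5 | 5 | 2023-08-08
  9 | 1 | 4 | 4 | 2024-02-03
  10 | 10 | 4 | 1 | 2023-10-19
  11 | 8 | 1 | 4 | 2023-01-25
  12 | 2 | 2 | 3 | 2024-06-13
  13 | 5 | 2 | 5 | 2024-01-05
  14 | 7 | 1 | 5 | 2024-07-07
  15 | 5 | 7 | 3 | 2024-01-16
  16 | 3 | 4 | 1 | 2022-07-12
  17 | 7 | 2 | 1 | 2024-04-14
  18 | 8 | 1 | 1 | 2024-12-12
SELECT name, stock FROM products WHERE stock <= 75

Execution result:
name | stock
Mouse | 63
Keyboard | 14
Monitor | 20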